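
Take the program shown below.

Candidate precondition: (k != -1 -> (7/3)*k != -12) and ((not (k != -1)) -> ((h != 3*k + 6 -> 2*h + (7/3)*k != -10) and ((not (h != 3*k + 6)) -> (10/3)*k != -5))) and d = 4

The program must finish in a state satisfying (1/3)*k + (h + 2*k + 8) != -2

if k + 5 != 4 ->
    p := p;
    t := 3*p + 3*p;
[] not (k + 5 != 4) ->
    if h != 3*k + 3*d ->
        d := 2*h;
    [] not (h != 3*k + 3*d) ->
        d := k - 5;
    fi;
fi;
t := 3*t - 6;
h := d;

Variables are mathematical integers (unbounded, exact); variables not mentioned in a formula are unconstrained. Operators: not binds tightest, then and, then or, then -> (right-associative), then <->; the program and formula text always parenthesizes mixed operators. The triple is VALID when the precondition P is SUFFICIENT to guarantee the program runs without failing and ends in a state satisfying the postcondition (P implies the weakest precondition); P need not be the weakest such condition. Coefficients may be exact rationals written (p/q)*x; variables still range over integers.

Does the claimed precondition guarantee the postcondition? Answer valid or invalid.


Working backward. After the program, the postcondition (1/3)*k + (h + 2*k + 8) != -2 must hold; in canonical form it is h + (7/3)*k != -10.
Before h := d: d + (7/3)*k != -10
Before t := 3*t - 6: d + (7/3)*k != -10
Then branch requires d + (7/3)*k != -10; else branch requires (h != 3*d + 3*k -> 2*h + (7/3)*k != -10) and ((not (h != 3*d + 3*k)) -> (10/3)*k != -5).
Before the if: (k != -1 -> d + (7/3)*k != -10) and ((not (k != -1)) -> ((h != 3*d + 3*k -> 2*h + (7/3)*k != -10) and ((not (h != 3*d + 3*k)) -> (10/3)*k != -5)))
The weakest precondition is (k != -1 -> d + (7/3)*k != -10) and ((not (k != -1)) -> ((h != 3*d + 3*k -> 2*h + (7/3)*k != -10) and ((not (h != 3*d + 3*k)) -> (10/3)*k != -5))).
Check whether (k != -1 -> (7/3)*k != -12) and ((not (k != -1)) -> ((h != 3*k + 6 -> 2*h + (7/3)*k != -10) and ((not (h != 3*k + 6)) -> (10/3)*k != -5))) and d = 4 implies it.
Countermodel: at the initial state d = 4, h = 0, k = -6, the precondition holds but the weakest precondition fails.
Answer: invalid


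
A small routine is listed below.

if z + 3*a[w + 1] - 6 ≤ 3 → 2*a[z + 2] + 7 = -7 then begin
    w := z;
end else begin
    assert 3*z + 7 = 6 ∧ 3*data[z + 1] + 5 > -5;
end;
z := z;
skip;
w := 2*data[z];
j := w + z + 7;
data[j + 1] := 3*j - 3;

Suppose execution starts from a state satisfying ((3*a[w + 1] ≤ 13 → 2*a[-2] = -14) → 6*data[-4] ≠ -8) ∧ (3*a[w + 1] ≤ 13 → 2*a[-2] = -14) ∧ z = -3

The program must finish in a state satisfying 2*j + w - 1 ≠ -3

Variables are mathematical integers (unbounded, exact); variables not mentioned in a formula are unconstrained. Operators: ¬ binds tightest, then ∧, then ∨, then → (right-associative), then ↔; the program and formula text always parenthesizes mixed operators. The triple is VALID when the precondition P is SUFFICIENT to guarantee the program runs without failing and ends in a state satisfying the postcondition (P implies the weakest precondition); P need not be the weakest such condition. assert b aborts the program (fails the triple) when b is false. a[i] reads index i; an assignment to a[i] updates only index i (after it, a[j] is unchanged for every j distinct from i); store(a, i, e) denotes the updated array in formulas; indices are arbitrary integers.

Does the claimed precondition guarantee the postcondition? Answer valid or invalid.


Working backward. After the program, the postcondition 2*j + w - 1 ≠ -3 must hold; in canonical form it is 2*j + w ≠ -2.
Before data[j + 1] := 3*j - 3: 2*j + w ≠ -2
Before j := w + z + 7: 3*w + 2*z ≠ -16
Before w := 2*data[z]: 6*data[z] + 2*z ≠ -16
Before skip: 6*data[z] + 2*z ≠ -16
Before z := z: 6*data[z] + 2*z ≠ -16
Then branch requires 6*data[z] + 2*z ≠ -16; else branch requires 3*z = -1 ∧ 3*data[z + 1] > -10 ∧ 6*data[z] + 2*z ≠ -16.
Before the if: ((3*a[w + 1] + z ≤ 9 → 2*a[z + 2] = -14) → 6*data[z] + 2*z ≠ -16) ∧ ((¬(3*a[w + 1] + z ≤ 9 → 2*a[z + 2] = -14)) → (3*z = -1 ∧ 3*data[z + 1] > -10 ∧ 6*data[z] + 2*z ≠ -16))
The weakest precondition is ((3*a[w + 1] + z ≤ 9 → 2*a[z + 2] = -14) → 6*data[z] + 2*z ≠ -16) ∧ ((¬(3*a[w + 1] + z ≤ 9 → 2*a[z + 2] = -14)) → (3*z = -1 ∧ 3*data[z + 1] > -10 ∧ 6*data[z] + 2*z ≠ -16)).
Check whether ((3*a[w + 1] ≤ 13 → 2*a[-2] = -14) → 6*data[-4] ≠ -8) ∧ (3*a[w + 1] ≤ 13 → 2*a[-2] = -14) ∧ z = -3 implies it.
Countermodel: at the initial state a = {[-4] = 3, [-3] = 3, [-2] = -7, [-1] = 3, [2] = 0, elsewhere 3}, data = {[-4] = 0, [-3] = 0, [-2] = 0, [-1] = 0, [2] = 0, elsewhere 0}, w = 1, z = -3, the precondition holds but the weakest precondition fails.
Answer: invalid


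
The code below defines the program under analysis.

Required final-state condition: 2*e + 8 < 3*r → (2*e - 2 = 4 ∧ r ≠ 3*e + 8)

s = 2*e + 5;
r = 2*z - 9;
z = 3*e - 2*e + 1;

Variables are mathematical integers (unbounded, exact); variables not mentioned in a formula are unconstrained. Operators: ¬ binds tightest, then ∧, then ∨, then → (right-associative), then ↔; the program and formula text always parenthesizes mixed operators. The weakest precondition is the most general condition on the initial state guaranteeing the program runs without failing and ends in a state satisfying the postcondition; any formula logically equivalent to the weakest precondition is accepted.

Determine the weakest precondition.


Working backward. After the program, the postcondition 2*e + 8 < 3*r → (2*e - 2 = 4 ∧ r ≠ 3*e + 8) must hold; in canonical form it is 2*e < 3*r - 8 → (2*e = 6 ∧ r ≠ 3*e + 8).
Before z := 3*e - 2*e + 1: 2*e < 3*r - 8 → (2*e = 6 ∧ r ≠ 3*e + 8)
Before r := 2*z - 9: 2*e < 6*z - 35 → (2*e = 6 ∧ 2*z ≠ 3*e + 17)
Before s := 2*e + 5: 2*e < 6*z - 35 → (2*e = 6 ∧ 2*z ≠ 3*e + 17)
Answer: WP = 2*e < 6*z - 35 → (2*e = 6 ∧ 2*z ≠ 3*e + 17)


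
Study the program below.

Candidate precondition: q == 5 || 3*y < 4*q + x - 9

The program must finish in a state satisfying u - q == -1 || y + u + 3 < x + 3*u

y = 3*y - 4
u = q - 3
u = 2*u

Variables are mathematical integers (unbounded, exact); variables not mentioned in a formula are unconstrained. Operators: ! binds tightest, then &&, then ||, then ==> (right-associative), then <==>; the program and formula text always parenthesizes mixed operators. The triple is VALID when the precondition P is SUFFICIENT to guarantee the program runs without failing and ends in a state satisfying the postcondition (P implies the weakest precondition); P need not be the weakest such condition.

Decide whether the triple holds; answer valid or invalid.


Working backward. After the program, the postcondition u - q == -1 || y + u + 3 < x + 3*u must hold; in canonical form it is u == q - 1 || y < 2*u + x - 3.
Before u := 2*u: 2*u == q - 1 || y < 4*u + x - 3
Before u := q - 3: q == 5 || y < 4*q + x - 15
Before y := 3*y - 4: q == 5 || 3*y < 4*q + x - 11
The weakest precondition is q == 5 || 3*y < 4*q + x - 11.
Check whether q == 5 || 3*y < 4*q + x - 9 implies it.
Countermodel: at the initial state q = 6, x = -23, y = -3, the precondition holds but the weakest precondition fails.
Answer: invalid


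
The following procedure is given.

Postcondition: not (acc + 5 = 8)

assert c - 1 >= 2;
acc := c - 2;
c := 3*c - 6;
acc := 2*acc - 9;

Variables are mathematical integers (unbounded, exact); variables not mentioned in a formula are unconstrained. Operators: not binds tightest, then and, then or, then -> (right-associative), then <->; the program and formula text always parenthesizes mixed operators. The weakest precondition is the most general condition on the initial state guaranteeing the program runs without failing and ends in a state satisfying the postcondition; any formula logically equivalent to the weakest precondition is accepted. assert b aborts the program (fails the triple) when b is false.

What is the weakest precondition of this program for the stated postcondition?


Working backward. After the program, the postcondition not (acc + 5 = 8) must hold; in canonical form it is not (acc = 3).
Before acc := 2*acc - 9: not (2*acc = 12)
Before c := 3*c - 6: not (2*acc = 12)
Before acc := c - 2: not (2*c = 16)
Before assert c - 1 >= 2: c >= 3 and (not (2*c = 16))
Answer: WP = c >= 3 and (not (2*c = 16))


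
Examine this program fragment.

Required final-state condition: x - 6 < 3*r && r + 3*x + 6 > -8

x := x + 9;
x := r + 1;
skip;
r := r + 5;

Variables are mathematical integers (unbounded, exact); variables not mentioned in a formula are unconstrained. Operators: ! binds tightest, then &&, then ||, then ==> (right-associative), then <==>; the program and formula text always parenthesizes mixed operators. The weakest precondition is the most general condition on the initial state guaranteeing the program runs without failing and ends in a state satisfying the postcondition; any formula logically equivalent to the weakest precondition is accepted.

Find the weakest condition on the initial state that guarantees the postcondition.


Working backward. After the program, the postcondition x - 6 < 3*r && r + 3*x + 6 > -8 must hold; in canonical form it is x < 3*r + 6 && r + 3*x > -14.
Before r := r + 5: x < 3*r + 21 && r + 3*x > -19
Before skip: x < 3*r + 21 && r + 3*x > -19
Before x := r + 1: 2*r > -20 && 4*r > -22
Before x := x + 9: 2*r > -20 && 4*r > -22
Answer: WP = 2*r > -20 && 4*r > -22


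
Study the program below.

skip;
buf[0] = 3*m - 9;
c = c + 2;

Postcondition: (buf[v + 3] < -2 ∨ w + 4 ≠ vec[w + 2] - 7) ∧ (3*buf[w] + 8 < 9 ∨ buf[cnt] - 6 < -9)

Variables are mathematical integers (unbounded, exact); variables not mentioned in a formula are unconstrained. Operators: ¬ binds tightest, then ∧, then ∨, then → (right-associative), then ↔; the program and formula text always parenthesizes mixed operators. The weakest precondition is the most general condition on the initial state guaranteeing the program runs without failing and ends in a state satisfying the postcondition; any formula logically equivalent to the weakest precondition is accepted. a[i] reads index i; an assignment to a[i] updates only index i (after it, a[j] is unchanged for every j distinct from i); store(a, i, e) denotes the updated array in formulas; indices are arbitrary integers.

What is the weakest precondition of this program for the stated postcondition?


Working backward. After the program, the postcondition (buf[v + 3] < -2 ∨ w + 4 ≠ vec[w + 2] - 7) ∧ (3*buf[w] + 8 < 9 ∨ buf[cnt] - 6 < -9) must hold; in canonical form it is (buf[v + 3] < -2 ∨ w ≠ vec[w + 2] - 11) ∧ (3*buf[w] < 1 ∨ buf[cnt] < -3).
Before c := c + 2: (buf[v + 3] < -2 ∨ w ≠ vec[w + 2] - 11) ∧ (3*buf[w] < 1 ∨ buf[cnt] < -3)
Before buf[0] := 3*m - 9: (store(buf, 0, 3*m - 9)[v + 3] < -2 ∨ w ≠ vec[w + 2] - 11) ∧ (3*store(buf, 0, 3*m - 9)[w] < 1 ∨ store(buf, 0, 3*m - 9)[cnt] < -3)
Before skip: (store(buf, 0, 3*m - 9)[v + 3] < -2 ∨ w ≠ vec[w + 2] - 11) ∧ (3*store(buf, 0, 3*m - 9)[w] < 1 ∨ store(buf, 0, 3*m - 9)[cnt] < -3)
Answer: WP = (store(buf, 0, 3*m - 9)[v + 3] < -2 ∨ w ≠ vec[w + 2] - 11) ∧ (3*store(buf, 0, 3*m - 9)[w] < 1 ∨ store(buf, 0, 3*m - 9)[cnt] < -3)


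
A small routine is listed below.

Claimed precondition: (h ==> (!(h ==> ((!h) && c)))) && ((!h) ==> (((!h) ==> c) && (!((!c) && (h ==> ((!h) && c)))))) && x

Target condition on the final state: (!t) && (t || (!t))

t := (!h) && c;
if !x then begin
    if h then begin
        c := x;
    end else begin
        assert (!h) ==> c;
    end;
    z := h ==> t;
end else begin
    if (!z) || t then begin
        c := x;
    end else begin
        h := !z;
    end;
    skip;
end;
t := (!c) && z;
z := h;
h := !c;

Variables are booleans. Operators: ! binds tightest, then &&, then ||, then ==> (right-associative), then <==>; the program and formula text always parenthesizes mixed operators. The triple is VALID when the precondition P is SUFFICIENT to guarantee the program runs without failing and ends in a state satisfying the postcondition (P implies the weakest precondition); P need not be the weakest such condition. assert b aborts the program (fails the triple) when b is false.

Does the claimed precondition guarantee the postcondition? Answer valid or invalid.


Working backward. After the program, the postcondition (!t) && (t || (!t)) must hold; in canonical form it is !t.
Before h := !c: !t
Before z := h: !t
Before t := (!c) && z: !((!c) && z)
Then branch requires (h ==> (!((!x) && (h ==> t)))) && ((!h) ==> (((!h) ==> c) && (!((!c) && (h ==> t))))); else branch requires (((!z) || t) ==> (!((!x) && z))) && ((!((!z) || t)) ==> (!((!c) && z))).
Before the if: ((!x) ==> ((h ==> (!((!x) && (h ==> t)))) && ((!h) ==> (((!h) ==> c) && (!((!c) && (h ==> t))))))) && (x ==> ((((!z) || t) ==> (!((!x) && z))) && ((!((!z) || t)) ==> (!((!c) && z)))))
Before t := (!h) && c: ((!x) ==> ((h ==> (!((!x) && (h ==> ((!h) && c))))) && ((!h) ==> (((!h) ==> c) && (!((!c) && (h ==> ((!h) && c)))))))) && (x ==> ((((!z) || ((!h) && c)) ==> (!((!x) && z))) && ((!((!z) || ((!h) && c))) ==> (!((!c) && z)))))
The weakest precondition is ((!x) ==> ((h ==> (!((!x) && (h ==> ((!h) && c))))) && ((!h) ==> (((!h) ==> c) && (!((!c) && (h ==> ((!h) && c)))))))) && (x ==> ((((!z) || ((!h) && c)) ==> (!((!x) && z))) && ((!((!z) || ((!h) && c))) ==> (!((!c) && z))))).
Check whether (h ==> (!(h ==> ((!h) && c)))) && ((!h) ==> (((!h) ==> c) && (!((!c) && (h ==> ((!h) && c)))))) && x implies it.
Countermodel: at the initial state c = false, h = true, x = true, z = true, the precondition holds but the weakest precondition fails.
Answer: invalid


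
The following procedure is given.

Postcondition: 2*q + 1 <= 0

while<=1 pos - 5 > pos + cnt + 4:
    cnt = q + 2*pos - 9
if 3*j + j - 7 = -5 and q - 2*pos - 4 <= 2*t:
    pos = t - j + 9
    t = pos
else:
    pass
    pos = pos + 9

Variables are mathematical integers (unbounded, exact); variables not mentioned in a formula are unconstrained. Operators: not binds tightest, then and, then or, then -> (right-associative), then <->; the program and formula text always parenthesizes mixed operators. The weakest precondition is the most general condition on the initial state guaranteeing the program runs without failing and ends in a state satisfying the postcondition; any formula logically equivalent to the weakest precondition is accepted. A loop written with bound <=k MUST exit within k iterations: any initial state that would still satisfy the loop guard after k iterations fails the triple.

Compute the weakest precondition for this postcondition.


Working backward. After the program, the postcondition 2*q + 1 <= 0 must hold; in canonical form it is 2*q <= -1.
Then branch requires 2*q <= -1; else branch requires 2*q <= -1.
Before the if: ((4*j = 2 and q <= 2*pos + 2*t + 4) -> 2*q <= -1) and ((not (4*j = 2 and q <= 2*pos + 2*t + 4)) -> 2*q <= -1)
Before the loop (bound <=1), unroll the exhaustion recursion (WP_0 = exit-now case; WP_j = one more guarded iteration, up to j = 1):
  WP_0: (not (cnt < -9)) and ((4*j = 2 and q <= 2*pos + 2*t + 4) -> 2*q <= -1) and ((not (4*j = 2 and q <= 2*pos + 2*t + 4)) -> 2*q <= -1)
  WP_1: (cnt < -9 -> ((not (2*pos + q < 0)) and ((4*j = 2 and q <= 2*pos + 2*t + 4) -> 2*q <= -1) and ((not (4*j = 2 and q <= 2*pos + 2*t + 4)) -> 2*q <= -1))) and ((not (cnt < -9)) -> (((4*j = 2 and q <= 2*pos + 2*t + 4) -> 2*q <= -1) and ((not (4*j = 2 and q <= 2*pos + 2*t + 4)) -> 2*q <= -1)))
So before the loop: (cnt < -9 -> ((not (2*pos + q < 0)) and ((4*j = 2 and q <= 2*pos + 2*t + 4) -> 2*q <= -1) and ((not (4*j = 2 and q <= 2*pos + 2*t + 4)) -> 2*q <= -1))) and ((not (cnt < -9)) -> (((4*j = 2 and q <= 2*pos + 2*t + 4) -> 2*q <= -1) and ((not (4*j = 2 and q <= 2*pos + 2*t + 4)) -> 2*q <= -1)))
Answer: WP = (cnt < -9 -> ((not (2*pos + q < 0)) and ((4*j = 2 and q <= 2*pos + 2*t + 4) -> 2*q <= -1) and ((not (4*j = 2 and q <= 2*pos + 2*t + 4)) -> 2*q <= -1))) and ((not (cnt < -9)) -> (((4*j = 2 and q <= 2*pos + 2*t + 4) -> 2*q <= -1) and ((not (4*j = 2 and q <= 2*pos + 2*t + 4)) -> 2*q <= -1)))


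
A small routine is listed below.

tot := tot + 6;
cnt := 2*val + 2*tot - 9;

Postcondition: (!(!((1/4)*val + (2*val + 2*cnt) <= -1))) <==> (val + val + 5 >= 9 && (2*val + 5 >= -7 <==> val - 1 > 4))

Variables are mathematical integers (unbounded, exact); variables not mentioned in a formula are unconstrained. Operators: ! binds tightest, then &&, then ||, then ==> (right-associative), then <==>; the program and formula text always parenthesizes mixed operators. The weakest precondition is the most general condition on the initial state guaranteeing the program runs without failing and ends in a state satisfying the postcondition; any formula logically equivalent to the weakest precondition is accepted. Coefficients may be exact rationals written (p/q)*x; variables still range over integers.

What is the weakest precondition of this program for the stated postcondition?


Working backward. After the program, the postcondition (!(!((1/4)*val + (2*val + 2*cnt) <= -1))) <==> (val + val + 5 >= 9 && (2*val + 5 >= -7 <==> val - 1 > 4)) must hold; in canonical form it is 2*cnt + (9/4)*val <= -1 <==> (2*val >= 4 && (2*val >= -12 <==> val > 5)).
Before cnt := 2*val + 2*tot - 9: 4*tot + (25/4)*val <= 17 <==> (2*val >= 4 && (2*val >= -12 <==> val > 5))
Before tot := tot + 6: 4*tot + (25/4)*val <= -7 <==> (2*val >= 4 && (2*val >= -12 <==> val > 5))
Answer: WP = 4*tot + (25/4)*val <= -7 <==> (2*val >= 4 && (2*val >= -12 <==> val > 5))


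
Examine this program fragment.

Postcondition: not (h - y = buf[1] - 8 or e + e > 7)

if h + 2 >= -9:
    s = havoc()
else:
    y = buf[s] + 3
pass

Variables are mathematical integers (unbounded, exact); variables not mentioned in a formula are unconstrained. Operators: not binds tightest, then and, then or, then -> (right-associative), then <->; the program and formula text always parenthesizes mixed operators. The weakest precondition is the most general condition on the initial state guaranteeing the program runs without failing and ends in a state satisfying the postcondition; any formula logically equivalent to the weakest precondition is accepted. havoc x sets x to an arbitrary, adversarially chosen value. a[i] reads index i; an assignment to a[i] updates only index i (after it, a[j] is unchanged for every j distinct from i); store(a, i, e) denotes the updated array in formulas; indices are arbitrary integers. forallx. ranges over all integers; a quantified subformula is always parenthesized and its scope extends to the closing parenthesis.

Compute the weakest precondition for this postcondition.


Working backward. After the program, the postcondition not (h - y = buf[1] - 8 or e + e > 7) must hold; in canonical form it is not (h = buf[1] + y - 8 or 2*e > 7).
Before skip: not (h = buf[1] + y - 8 or 2*e > 7)
Then branch requires not (h = buf[1] + y - 8 or 2*e > 7); else branch requires not (h = buf[1] + buf[s] - 5 or 2*e > 7).
Before the if: (h >= -11 -> (not (h = buf[1] + y - 8 or 2*e > 7))) and ((not (h >= -11)) -> (not (h = buf[1] + buf[s] - 5 or 2*e > 7)))
Answer: WP = (h >= -11 -> (not (h = buf[1] + y - 8 or 2*e > 7))) and ((not (h >= -11)) -> (not (h = buf[1] + buf[s] - 5 or 2*e > 7)))


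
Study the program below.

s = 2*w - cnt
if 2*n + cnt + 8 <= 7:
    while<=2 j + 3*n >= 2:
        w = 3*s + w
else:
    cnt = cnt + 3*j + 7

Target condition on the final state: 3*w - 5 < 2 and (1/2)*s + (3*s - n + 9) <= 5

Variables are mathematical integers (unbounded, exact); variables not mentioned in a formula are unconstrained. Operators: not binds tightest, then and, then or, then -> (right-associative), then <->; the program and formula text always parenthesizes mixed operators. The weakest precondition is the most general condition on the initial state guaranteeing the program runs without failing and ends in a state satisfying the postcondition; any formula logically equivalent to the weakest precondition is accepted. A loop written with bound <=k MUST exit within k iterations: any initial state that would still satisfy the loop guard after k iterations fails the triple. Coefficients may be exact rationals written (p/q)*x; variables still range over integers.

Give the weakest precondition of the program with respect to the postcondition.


Working backward. After the program, the postcondition 3*w - 5 < 2 and (1/2)*s + (3*s - n + 9) <= 5 must hold; in canonical form it is 3*w < 7 and (7/2)*s <= n - 4.
Then branch requires (j + 3*n >= 2 -> ((j + 3*n >= 2 -> ((not (j + 3*n >= 2)) and 18*s + 3*w < 7 and (7/2)*s <= n - 4)) and ((not (j + 3*n >= 2)) -> (9*s + 3*w < 7 and (7/2)*s <= n - 4)))) and ((not (j + 3*n >= 2)) -> (3*w < 7 and (7/2)*s <= n - 4)); else branch requires 3*w < 7 and (7/2)*s <= n - 4.
Before the if: (cnt + 2*n <= -1 -> ((j + 3*n >= 2 -> ((j + 3*n >= 2 -> ((not (j + 3*n >= 2)) and 18*s + 3*w < 7 and (7/2)*s <= n - 4)) and ((not (j + 3*n >= 2)) -> (9*s + 3*w < 7 and (7/2)*s <= n - 4)))) and ((not (j + 3*n >= 2)) -> (3*w < 7 and (7/2)*s <= n - 4)))) and ((not (cnt + 2*n <= -1)) -> (3*w < 7 and (7/2)*s <= n - 4))
Before s := 2*w - cnt: (cnt + 2*n <= -1 -> ((j + 3*n >= 2 -> ((j + 3*n >= 2 -> ((not (j + 3*n >= 2)) and 39*w < 18*cnt + 7 and 7*w <= (7/2)*cnt + n - 4)) and ((not (j + 3*n >= 2)) -> (21*w < 9*cnt + 7 and 7*w <= (7/2)*cnt + n - 4)))) and ((not (j + 3*n >= 2)) -> (3*w < 7 and 7*w <= (7/2)*cnt + n - 4)))) and ((not (cnt + 2*n <= -1)) -> (3*w < 7 and 7*w <= (7/2)*cnt + n - 4))
Answer: WP = (cnt + 2*n <= -1 -> ((j + 3*n >= 2 -> ((j + 3*n >= 2 -> ((not (j + 3*n >= 2)) and 39*w < 18*cnt + 7 and 7*w <= (7/2)*cnt + n - 4)) and ((not (j + 3*n >= 2)) -> (21*w < 9*cnt + 7 and 7*w <= (7/2)*cnt + n - 4)))) and ((not (j + 3*n >= 2)) -> (3*w < 7 and 7*w <= (7/2)*cnt + n - 4)))) and ((not (cnt + 2*n <= -1)) -> (3*w < 7 and 7*w <= (7/2)*cnt + n - 4))


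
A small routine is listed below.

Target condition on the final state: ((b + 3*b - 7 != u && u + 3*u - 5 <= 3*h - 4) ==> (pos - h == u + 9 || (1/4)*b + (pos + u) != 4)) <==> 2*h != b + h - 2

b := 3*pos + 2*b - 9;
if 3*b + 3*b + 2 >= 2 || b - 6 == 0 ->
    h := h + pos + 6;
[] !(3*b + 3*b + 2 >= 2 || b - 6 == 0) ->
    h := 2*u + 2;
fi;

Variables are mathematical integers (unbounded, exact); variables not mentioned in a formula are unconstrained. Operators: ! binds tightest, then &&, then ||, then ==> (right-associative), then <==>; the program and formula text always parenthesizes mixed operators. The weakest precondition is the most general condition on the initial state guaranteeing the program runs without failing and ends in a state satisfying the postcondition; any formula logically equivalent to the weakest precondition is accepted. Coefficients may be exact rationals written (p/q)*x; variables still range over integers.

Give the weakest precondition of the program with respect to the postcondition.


Working backward. After the program, the postcondition ((b + 3*b - 7 != u && u + 3*u - 5 <= 3*h - 4) ==> (pos - h == u + 9 || (1/4)*b + (pos + u) != 4)) <==> 2*h != b + h - 2 must hold; in canonical form it is ((4*b != u + 7 && 4*u <= 3*h + 1) ==> (pos == h + u + 9 || (1/4)*b + pos + u != 4)) <==> h != b - 2.
Then branch requires ((4*b != u + 7 && 4*u <= 3*h + 3*pos + 19) ==> (h + u == -15 || (1/4)*b + pos + u != 4)) <==> h + pos != b - 8; else branch requires ((4*b != u + 7 && 2*u >= -7) ==> (pos == 3*u + 11 || (1/4)*b + pos + u != 4)) <==> 2*u != b - 4.
Before the if: ((6*b >= 0 || b == 6) ==> (((4*b != u + 7 && 4*u <= 3*h + 3*pos + 19) ==> (h + u == -15 || (1/4)*b + pos + u != 4)) <==> h + pos != b - 8)) && ((!(6*b >= 0 || b == 6)) ==> (((4*b != u + 7 && 2*u >= -7) ==> (pos == 3*u + 11 || (1/4)*b + pos + u != 4)) <==> 2*u != b - 4))
Before b := 3*pos + 2*b - 9: ((12*b + 18*pos >= 54 || 2*b + 3*pos == 15) ==> (((8*b + 12*pos != u + 43 && 4*u <= 3*h + 3*pos + 19) ==> (h + u == -15 || (1/2)*b + (7/4)*pos + u != 25/4)) <==> h != 2*b + 2*pos - 17)) && ((!(12*b + 18*pos >= 54 || 2*b + 3*pos == 15)) ==> (((8*b + 12*pos != u + 43 && 2*u >= -7) ==> (pos == 3*u + 11 || (1/2)*b + (7/4)*pos + u != 25/4)) <==> 2*u != 2*b + 3*pos - 13))
Answer: WP = ((12*b + 18*pos >= 54 || 2*b + 3*pos == 15) ==> (((8*b + 12*pos != u + 43 && 4*u <= 3*h + 3*pos + 19) ==> (h + u == -15 || (1/2)*b + (7/4)*pos + u != 25/4)) <==> h != 2*b + 2*pos - 17)) && ((!(12*b + 18*pos >= 54 || 2*b + 3*pos == 15)) ==> (((8*b + 12*pos != u + 43 && 2*u >= -7) ==> (pos == 3*u + 11 || (1/2)*b + (7/4)*pos + u != 25/4)) <==> 2*u != 2*b + 3*pos - 13))


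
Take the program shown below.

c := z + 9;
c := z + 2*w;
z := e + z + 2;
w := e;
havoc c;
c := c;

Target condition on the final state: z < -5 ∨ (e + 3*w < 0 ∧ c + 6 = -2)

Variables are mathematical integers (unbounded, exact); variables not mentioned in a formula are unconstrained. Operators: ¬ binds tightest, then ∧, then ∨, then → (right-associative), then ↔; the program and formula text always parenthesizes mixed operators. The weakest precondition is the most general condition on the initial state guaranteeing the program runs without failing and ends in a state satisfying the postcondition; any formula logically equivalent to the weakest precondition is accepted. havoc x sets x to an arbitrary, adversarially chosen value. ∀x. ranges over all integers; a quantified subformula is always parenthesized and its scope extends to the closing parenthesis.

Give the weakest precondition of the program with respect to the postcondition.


Working backward. After the program, the postcondition z < -5 ∨ (e + 3*w < 0 ∧ c + 6 = -2) must hold; in canonical form it is z < -5 ∨ (e + 3*w < 0 ∧ c = -8).
Before c := c: z < -5 ∨ (e + 3*w < 0 ∧ c = -8)
Before havoc c: ∀c_1. (z < -5 ∨ (e + 3*w < 0 ∧ c_1 = -8))
Before w := e: ∀c_1. (z < -5 ∨ (4*e < 0 ∧ c_1 = -8))
Before z := e + z + 2: ∀c_1. (e + z < -7 ∨ (4*e < 0 ∧ c_1 = -8))
Before c := z + 2*w: ∀c_1. (e + z < -7 ∨ (4*e < 0 ∧ c_1 = -8))
Before c := z + 9: ∀c_1. (e + z < -7 ∨ (4*e < 0 ∧ c_1 = -8))
Answer: WP = ∀c_1. (e + z < -7 ∨ (4*e < 0 ∧ c_1 = -8))


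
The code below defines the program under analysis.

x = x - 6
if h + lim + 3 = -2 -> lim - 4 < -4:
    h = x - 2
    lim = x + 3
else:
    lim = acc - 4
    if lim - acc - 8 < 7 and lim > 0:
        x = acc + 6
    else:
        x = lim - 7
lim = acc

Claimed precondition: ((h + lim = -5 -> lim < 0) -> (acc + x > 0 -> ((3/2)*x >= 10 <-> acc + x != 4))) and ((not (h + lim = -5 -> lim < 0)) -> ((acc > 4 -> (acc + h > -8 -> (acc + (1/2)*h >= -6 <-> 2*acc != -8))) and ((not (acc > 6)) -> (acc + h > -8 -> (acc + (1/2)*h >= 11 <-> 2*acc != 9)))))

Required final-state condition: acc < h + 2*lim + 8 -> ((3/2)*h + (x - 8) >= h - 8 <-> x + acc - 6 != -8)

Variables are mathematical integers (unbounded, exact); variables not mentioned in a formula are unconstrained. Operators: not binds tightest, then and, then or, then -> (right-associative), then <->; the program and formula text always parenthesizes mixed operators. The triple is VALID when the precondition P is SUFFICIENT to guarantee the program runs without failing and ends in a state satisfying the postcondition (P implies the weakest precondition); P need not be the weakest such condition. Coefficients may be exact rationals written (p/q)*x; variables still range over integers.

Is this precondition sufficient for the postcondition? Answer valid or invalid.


Working backward. After the program, the postcondition acc < h + 2*lim + 8 -> ((3/2)*h + (x - 8) >= h - 8 <-> x + acc - 6 != -8) must hold; in canonical form it is acc < h + 2*lim + 8 -> ((1/2)*h + x >= 0 <-> acc + x != -2).
Before lim := acc: acc + h > -8 -> ((1/2)*h + x >= 0 <-> acc + x != -2)
Then branch requires acc + x > -6 -> ((3/2)*x >= 1 <-> acc + x != -2); else branch requires (acc > 4 -> (acc + h > -8 -> (acc + (1/2)*h >= -6 <-> 2*acc != -8))) and ((not (acc > 4)) -> (acc + h > -8 -> (acc + (1/2)*h >= 11 <-> 2*acc != 9))).
Before the if: ((h + lim = -5 -> lim < 0) -> (acc + x > -6 -> ((3/2)*x >= 1 <-> acc + x != -2))) and ((not (h + lim = -5 -> lim < 0)) -> ((acc > 4 -> (acc + h > -8 -> (acc + (1/2)*h >= -6 <-> 2*acc != -8))) and ((not (acc > 4)) -> (acc + h > -8 -> (acc + (1/2)*h >= 11 <-> 2*acc != 9)))))
Before x := x - 6: ((h + lim = -5 -> lim < 0) -> (acc + x > 0 -> ((3/2)*x >= 10 <-> acc + x != 4))) and ((not (h + lim = -5 -> lim < 0)) -> ((acc > 4 -> (acc + h > -8 -> (acc + (1/2)*h >= -6 <-> 2*acc != -8))) and ((not (acc > 4)) -> (acc + h > -8 -> (acc + (1/2)*h >= 11 <-> 2*acc != 9)))))
The weakest precondition is ((h + lim = -5 -> lim < 0) -> (acc + x > 0 -> ((3/2)*x >= 10 <-> acc + x != 4))) and ((not (h + lim = -5 -> lim < 0)) -> ((acc > 4 -> (acc + h > -8 -> (acc + (1/2)*h >= -6 <-> 2*acc != -8))) and ((not (acc > 4)) -> (acc + h > -8 -> (acc + (1/2)*h >= 11 <-> 2*acc != 9))))).
Check whether ((h + lim = -5 -> lim < 0) -> (acc + x > 0 -> ((3/2)*x >= 10 <-> acc + x != 4))) and ((not (h + lim = -5 -> lim < 0)) -> ((acc > 4 -> (acc + h > -8 -> (acc + (1/2)*h >= -6 <-> 2*acc != -8))) and ((not (acc > 6)) -> (acc + h > -8 -> (acc + (1/2)*h >= 11 <-> 2*acc != 9))))) implies it.
Every state satisfying the precondition satisfies the weakest precondition: the implication holds.
Answer: valid


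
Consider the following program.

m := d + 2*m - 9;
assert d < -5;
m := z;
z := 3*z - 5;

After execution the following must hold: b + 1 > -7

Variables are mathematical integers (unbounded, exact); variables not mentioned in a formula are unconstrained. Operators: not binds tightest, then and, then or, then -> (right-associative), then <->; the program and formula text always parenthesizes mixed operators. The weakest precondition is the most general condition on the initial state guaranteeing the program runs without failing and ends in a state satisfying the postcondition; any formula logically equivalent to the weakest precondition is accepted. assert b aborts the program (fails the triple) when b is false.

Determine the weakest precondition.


Working backward. After the program, the postcondition b + 1 > -7 must hold; in canonical form it is b > -8.
Before z := 3*z - 5: b > -8
Before m := z: b > -8
Before assert d < -5: d < -5 and b > -8
Before m := d + 2*m - 9: d < -5 and b > -8
Answer: WP = d < -5 and b > -8


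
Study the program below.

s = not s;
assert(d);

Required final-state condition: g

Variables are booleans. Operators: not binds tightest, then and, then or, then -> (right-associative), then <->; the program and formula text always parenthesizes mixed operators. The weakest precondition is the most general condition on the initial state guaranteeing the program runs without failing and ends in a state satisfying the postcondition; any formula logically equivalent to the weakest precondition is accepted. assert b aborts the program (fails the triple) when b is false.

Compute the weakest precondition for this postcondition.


Working backward. After the program, g must hold.
Before assert d: d and g
Before s := not s: d and g
Answer: WP = d and g


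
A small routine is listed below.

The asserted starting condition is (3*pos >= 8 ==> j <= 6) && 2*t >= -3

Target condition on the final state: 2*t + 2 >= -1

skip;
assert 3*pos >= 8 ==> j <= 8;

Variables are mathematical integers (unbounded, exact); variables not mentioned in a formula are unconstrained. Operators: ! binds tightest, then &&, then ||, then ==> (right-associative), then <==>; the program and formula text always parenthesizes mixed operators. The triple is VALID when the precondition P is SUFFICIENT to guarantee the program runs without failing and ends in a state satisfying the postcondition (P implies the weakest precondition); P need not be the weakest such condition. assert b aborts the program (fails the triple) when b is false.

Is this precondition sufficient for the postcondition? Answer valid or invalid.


Working backward. After the program, the postcondition 2*t + 2 >= -1 must hold; in canonical form it is 2*t >= -3.
Before assert 3*pos >= 8 ==> j <= 8: (3*pos >= 8 ==> j <= 8) && 2*t >= -3
Before skip: (3*pos >= 8 ==> j <= 8) && 2*t >= -3
The weakest precondition is (3*pos >= 8 ==> j <= 8) && 2*t >= -3.
Check whether (3*pos >= 8 ==> j <= 6) && 2*t >= -3 implies it.
Every state satisfying the precondition satisfies the weakest precondition: the implication holds.
Answer: valid


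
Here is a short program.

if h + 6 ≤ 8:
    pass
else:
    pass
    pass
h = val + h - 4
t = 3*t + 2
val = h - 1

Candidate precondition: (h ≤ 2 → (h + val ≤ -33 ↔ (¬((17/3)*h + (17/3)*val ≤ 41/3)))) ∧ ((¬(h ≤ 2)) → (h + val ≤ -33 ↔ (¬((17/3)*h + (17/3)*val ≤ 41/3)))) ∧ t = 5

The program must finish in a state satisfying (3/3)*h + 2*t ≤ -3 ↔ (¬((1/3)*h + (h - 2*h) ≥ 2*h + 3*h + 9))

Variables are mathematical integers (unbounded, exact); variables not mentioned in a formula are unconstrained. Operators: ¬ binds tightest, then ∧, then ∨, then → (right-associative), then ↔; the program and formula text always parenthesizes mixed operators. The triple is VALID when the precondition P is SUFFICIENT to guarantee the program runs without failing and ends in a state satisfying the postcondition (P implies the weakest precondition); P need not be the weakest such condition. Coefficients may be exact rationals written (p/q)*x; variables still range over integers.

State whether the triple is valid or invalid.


Working backward. After the program, the postcondition (3/3)*h + 2*t ≤ -3 ↔ (¬((1/3)*h + (h - 2*h) ≥ 2*h + 3*h + 9)) must hold; in canonical form it is h + 2*t ≤ -3 ↔ (¬((17/3)*h ≤ -9)).
Before val := h - 1: h + 2*t ≤ -3 ↔ (¬((17/3)*h ≤ -9))
Before t := 3*t + 2: h + 6*t ≤ -7 ↔ (¬((17/3)*h ≤ -9))
Before h := val + h - 4: h + 6*t + val ≤ -3 ↔ (¬((17/3)*h + (17/3)*val ≤ 41/3))
Then branch requires h + 6*t + val ≤ -3 ↔ (¬((17/3)*h + (17/3)*val ≤ 41/3)); else branch requires h + 6*t + val ≤ -3 ↔ (¬((17/3)*h + (17/3)*val ≤ 41/3)).
Before the if: (h ≤ 2 → (h + 6*t + val ≤ -3 ↔ (¬((17/3)*h + (17/3)*val ≤ 41/3)))) ∧ ((¬(h ≤ 2)) → (h + 6*t + val ≤ -3 ↔ (¬((17/3)*h + (17/3)*val ≤ 41/3))))
The weakest precondition is (h ≤ 2 → (h + 6*t + val ≤ -3 ↔ (¬((17/3)*h + (17/3)*val ≤ 41/3)))) ∧ ((¬(h ≤ 2)) → (h + 6*t + val ≤ -3 ↔ (¬((17/3)*h + (17/3)*val ≤ 41/3)))).
Check whether (h ≤ 2 → (h + val ≤ -33 ↔ (¬((17/3)*h + (17/3)*val ≤ 41/3)))) ∧ ((¬(h ≤ 2)) → (h + val ≤ -33 ↔ (¬((17/3)*h + (17/3)*val ≤ 41/3)))) ∧ t = 5 implies it.
Every state satisfying the precondition satisfies the weakest precondition: the implication holds.
Answer: valid


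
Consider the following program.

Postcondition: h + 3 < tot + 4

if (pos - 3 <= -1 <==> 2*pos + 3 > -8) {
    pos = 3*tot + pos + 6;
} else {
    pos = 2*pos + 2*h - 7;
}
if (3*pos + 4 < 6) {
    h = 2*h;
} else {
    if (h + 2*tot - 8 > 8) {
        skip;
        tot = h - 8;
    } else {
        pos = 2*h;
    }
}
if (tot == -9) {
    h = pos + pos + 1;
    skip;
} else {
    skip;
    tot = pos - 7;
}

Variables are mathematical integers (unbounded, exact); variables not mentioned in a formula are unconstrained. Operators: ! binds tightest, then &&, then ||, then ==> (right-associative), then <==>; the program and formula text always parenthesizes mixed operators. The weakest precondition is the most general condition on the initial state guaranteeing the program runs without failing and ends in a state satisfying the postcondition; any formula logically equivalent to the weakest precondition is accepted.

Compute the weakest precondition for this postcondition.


Working backward. After the program, the postcondition h + 3 < tot + 4 must hold; in canonical form it is h < tot + 1.
Then branch requires 2*pos < tot; else branch requires h < pos - 6.
Before the if: (tot == -9 ==> 2*pos < tot) && ((!(tot == -9)) ==> h < pos - 6)
Then branch requires (tot == -9 ==> 2*pos < tot) && ((!(tot == -9)) ==> 2*h < pos - 6); else branch requires (h + 2*tot > 16 ==> ((h == -1 ==> 2*pos < h - 8) && ((!(h == -1)) ==> h < pos - 6))) && ((!(h + 2*tot > 16)) ==> ((tot == -9 ==> 4*h < tot) && ((!(tot == -9)) ==> h > 6))).
Before the if: (3*pos < 2 ==> ((tot == -9 ==> 2*pos < tot) && ((!(tot == -9)) ==> 2*h < pos - 6))) && ((!(3*pos < 2)) ==> ((h + 2*tot > 16 ==> ((h == -1 ==> 2*pos < h - 8) && ((!(h == -1)) ==> h < pos - 6))) && ((!(h + 2*tot > 16)) ==> ((tot == -9 ==> 4*h < tot) && ((!(tot == -9)) ==> h > 6)))))
Then branch requires (3*pos + 9*tot < -16 ==> ((tot == -9 ==> 2*pos + 5*tot < -12) && ((!(tot == -9)) ==> 2*h < pos + 3*tot))) && ((!(3*pos + 9*tot < -16)) ==> ((h + 2*tot > 16 ==> ((h == -1 ==> 2*pos + 6*tot < h - 20) && ((!(h == -1)) ==> h < pos + 3*tot))) && ((!(h + 2*tot > 16)) ==> ((tot == -9 ==> 4*h < tot) && ((!(tot == -9)) ==> h > 6))))); else branch requires (6*h + 6*pos < 23 ==> ((tot == -9 ==> 4*h + 4*pos < tot + 14) && ((!(tot == -9)) ==> 2*pos > 13))) && ((!(6*h + 6*pos < 23)) ==> ((h + 2*tot > 16 ==> ((h == -1 ==> 3*h + 4*pos < 6) && ((!(h == -1)) ==> h + 2*pos > 13))) && ((!(h + 2*tot > 16)) ==> ((tot == -9 ==> 4*h < tot) && ((!(tot == -9)) ==> h > 6))))).
Before the if: ((pos <= 2 <==> 2*pos > -11) ==> ((3*pos + 9*tot < -16 ==> ((tot == -9 ==> 2*pos + 5*tot < -12) && ((!(tot == -9)) ==> 2*h < pos + 3*tot))) && ((!(3*pos + 9*tot < -16)) ==> ((h + 2*tot > 16 ==> ((h == -1 ==> 2*pos + 6*tot < h - 20) && ((!(h == -1)) ==> h < pos + 3*tot))) && ((!(h + 2*tot > 16)) ==> ((tot == -9 ==> 4*h < tot) && ((!(tot == -9)) ==> h > 6))))))) && ((!(pos <= 2 <==> 2*pos > -11)) ==> ((6*h + 6*pos < 23 ==> ((tot == -9 ==> 4*h + 4*pos < tot + 14) && ((!(tot == -9)) ==> 2*pos > 13))) && ((!(6*h + 6*pos < 23)) ==> ((h + 2*tot > 16 ==> ((h == -1 ==> 3*h + 4*pos < 6) && ((!(h == -1)) ==> h + 2*pos > 13))) && ((!(h + 2*tot > 16)) ==> ((tot == -9 ==> 4*h < tot) && ((!(tot == -9)) ==> h > 6)))))))
Answer: WP = ((pos <= 2 <==> 2*pos > -11) ==> ((3*pos + 9*tot < -16 ==> ((tot == -9 ==> 2*pos + 5*tot < -12) && ((!(tot == -9)) ==> 2*h < pos + 3*tot))) && ((!(3*pos + 9*tot < -16)) ==> ((h + 2*tot > 16 ==> ((h == -1 ==> 2*pos + 6*tot < h - 20) && ((!(h == -1)) ==> h < pos + 3*tot))) && ((!(h + 2*tot > 16)) ==> ((tot == -9 ==> 4*h < tot) && ((!(tot == -9)) ==> h > 6))))))) && ((!(pos <= 2 <==> 2*pos > -11)) ==> ((6*h + 6*pos < 23 ==> ((tot == -9 ==> 4*h + 4*pos < tot + 14) && ((!(tot == -9)) ==> 2*pos > 13))) && ((!(6*h + 6*pos < 23)) ==> ((h + 2*tot > 16 ==> ((h == -1 ==> 3*h + 4*pos < 6) && ((!(h == -1)) ==> h + 2*pos > 13))) && ((!(h + 2*tot > 16)) ==> ((tot == -9 ==> 4*h < tot) && ((!(tot == -9)) ==> h > 6)))))))


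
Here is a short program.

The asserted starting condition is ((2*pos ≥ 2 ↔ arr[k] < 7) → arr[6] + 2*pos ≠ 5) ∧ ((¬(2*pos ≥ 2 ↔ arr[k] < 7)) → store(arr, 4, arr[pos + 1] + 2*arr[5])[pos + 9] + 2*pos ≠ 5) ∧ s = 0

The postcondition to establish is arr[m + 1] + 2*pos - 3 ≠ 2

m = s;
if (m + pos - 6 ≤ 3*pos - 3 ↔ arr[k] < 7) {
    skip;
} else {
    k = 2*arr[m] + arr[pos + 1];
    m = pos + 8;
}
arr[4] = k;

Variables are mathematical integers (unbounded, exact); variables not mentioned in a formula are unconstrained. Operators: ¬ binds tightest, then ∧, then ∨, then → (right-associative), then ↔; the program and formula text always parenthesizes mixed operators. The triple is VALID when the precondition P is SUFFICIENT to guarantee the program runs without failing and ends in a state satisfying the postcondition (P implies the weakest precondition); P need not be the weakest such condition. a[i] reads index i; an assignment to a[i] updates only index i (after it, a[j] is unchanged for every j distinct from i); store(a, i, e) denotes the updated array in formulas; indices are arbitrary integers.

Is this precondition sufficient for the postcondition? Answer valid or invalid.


Working backward. After the program, the postcondition arr[m + 1] + 2*pos - 3 ≠ 2 must hold; in canonical form it is arr[m + 1] + 2*pos ≠ 5.
Before arr[4] := k: store(arr, 4, k)[m + 1] + 2*pos ≠ 5
Then branch requires store(arr, 4, k)[m + 1] + 2*pos ≠ 5; else branch requires store(arr, 4, arr[pos + 1] + 2*arr[m])[pos + 9] + 2*pos ≠ 5.
Before the if: ((m ≤ 2*pos + 3 ↔ arr[k] < 7) → store(arr, 4, k)[m + 1] + 2*pos ≠ 5) ∧ ((¬(m ≤ 2*pos + 3 ↔ arr[k] < 7)) → store(arr, 4, arr[pos + 1] + 2*arr[m])[pos + 9] + 2*pos ≠ 5)
Before m := s: ((s ≤ 2*pos + 3 ↔ arr[k] < 7) → store(arr, 4, k)[s + 1] + 2*pos ≠ 5) ∧ ((¬(s ≤ 2*pos + 3 ↔ arr[k] < 7)) → store(arr, 4, arr[pos + 1] + 2*arr[s])[pos + 9] + 2*pos ≠ 5)
The weakest precondition is ((s ≤ 2*pos + 3 ↔ arr[k] < 7) → store(arr, 4, k)[s + 1] + 2*pos ≠ 5) ∧ ((¬(s ≤ 2*pos + 3 ↔ arr[k] < 7)) → store(arr, 4, arr[pos + 1] + 2*arr[s])[pos + 9] + 2*pos ≠ 5).
Check whether ((2*pos ≥ 2 ↔ arr[k] < 7) → arr[6] + 2*pos ≠ 5) ∧ ((¬(2*pos ≥ 2 ↔ arr[k] < 7)) → store(arr, 4, arr[pos + 1] + 2*arr[5])[pos + 9] + 2*pos ≠ 5) ∧ s = 0 implies it.
Countermodel: at the initial state arr = {[-1] = 30152, [0] = 11794, [1] = 9, [4] = 2, [5] = 6516, [6] = -15521, [7] = 2, [10] = 7, elsewhere 2}, k = 10, pos = -2, s = 0, the precondition holds but the weakest precondition fails.
Answer: invalid
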